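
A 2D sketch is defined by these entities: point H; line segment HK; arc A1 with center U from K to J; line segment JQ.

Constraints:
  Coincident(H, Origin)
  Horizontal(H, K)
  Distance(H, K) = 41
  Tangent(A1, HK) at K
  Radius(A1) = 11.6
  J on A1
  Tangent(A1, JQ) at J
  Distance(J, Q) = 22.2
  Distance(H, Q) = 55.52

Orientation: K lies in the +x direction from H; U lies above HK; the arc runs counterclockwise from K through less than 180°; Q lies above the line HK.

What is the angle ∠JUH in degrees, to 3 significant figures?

170°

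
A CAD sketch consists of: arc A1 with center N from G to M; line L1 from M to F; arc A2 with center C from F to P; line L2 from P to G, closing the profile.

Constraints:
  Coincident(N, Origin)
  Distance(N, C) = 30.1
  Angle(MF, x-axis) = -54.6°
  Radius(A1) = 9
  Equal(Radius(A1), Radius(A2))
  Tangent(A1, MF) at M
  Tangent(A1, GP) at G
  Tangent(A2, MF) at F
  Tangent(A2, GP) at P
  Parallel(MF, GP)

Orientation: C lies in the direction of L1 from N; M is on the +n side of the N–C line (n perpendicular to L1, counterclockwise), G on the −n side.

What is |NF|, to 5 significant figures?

31.417

The slot axis is L1's direction at -54.6°, so u = (cos -54.6°, sin -54.6°) = (0.57928, -0.81513) and n = (−sin -54.6°, cos -54.6°) = (0.81513, 0.57928). N is at the origin and C lies 30.1 along u from N, so C = 30.1·u = (17.436, -24.535). Tangency of A1 to both parallel lines with radius 9.0 puts M and G at N ± 9.0·n: M = (7.3362, 5.2135), G = (-7.3362, -5.2135). Equal radii place F and P the same way about C: F = C + 9.0·n = (24.773, -19.322), P = C − 9.0·n = (10.100, -29.749). Then |NF| = |F − N| = 31.417.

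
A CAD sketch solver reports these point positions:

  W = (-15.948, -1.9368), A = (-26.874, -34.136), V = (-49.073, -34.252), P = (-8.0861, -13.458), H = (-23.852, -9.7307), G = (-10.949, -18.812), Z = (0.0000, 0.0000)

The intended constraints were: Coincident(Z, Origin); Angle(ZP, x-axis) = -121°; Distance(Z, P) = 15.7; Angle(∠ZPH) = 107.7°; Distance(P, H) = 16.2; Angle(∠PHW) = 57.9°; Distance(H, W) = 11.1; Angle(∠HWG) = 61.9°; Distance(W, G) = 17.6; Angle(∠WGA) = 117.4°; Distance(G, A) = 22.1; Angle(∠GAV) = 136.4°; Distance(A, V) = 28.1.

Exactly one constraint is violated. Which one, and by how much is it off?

Distance(A, V) = 28.1 — off by 5.90.

Z = (0.00, 0.00) ✓; ZP at -121.0° ✓; |ZP| = 15.70 ✓; ∠ZPH = 107.7° ✓; |PH| = 16.20 ✓; ∠PHW = 57.90° ✓; |HW| = 11.10 ✓; ∠HWG = 61.90° ✓; |WG| = 17.60 ✓; ∠WGA = 117.4° ✓; |GA| = 22.10 ✓; ∠GAV = 136.4° ✓; |AV| = 22.20 ✗.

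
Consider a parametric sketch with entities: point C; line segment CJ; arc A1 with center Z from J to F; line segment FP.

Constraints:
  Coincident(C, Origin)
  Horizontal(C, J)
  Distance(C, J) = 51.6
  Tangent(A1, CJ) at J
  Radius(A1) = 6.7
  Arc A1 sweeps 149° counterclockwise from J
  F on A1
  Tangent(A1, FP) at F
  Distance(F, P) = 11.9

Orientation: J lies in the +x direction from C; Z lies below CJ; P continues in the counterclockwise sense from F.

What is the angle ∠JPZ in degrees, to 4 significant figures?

9.647°

C is at the origin; C and J share the same y with |CJ| = 51.6 and J on the +x side, so J = (51.60, 0.000). A1 meets CJ tangentially, so ZJ is at right angles to CJ, so Z = J + (0, -6.7) = (51.60, -6.700). On A1, J sits at bearing 90° from Z; a 149° counterclockwise sweep puts F at bearing 239°, so F = Z + 6.7·(cos 239°, sin 239°) = (48.15, -12.44). The tangent condition forces ZF to be normal to FP, so FP runs along (−sin 239°, cos 239°); with |FP| = 11.9, P = (58.35, -18.57). Then cos ∠JPZ = PJ·PZ / (|PJ||PZ|), giving 9.647°.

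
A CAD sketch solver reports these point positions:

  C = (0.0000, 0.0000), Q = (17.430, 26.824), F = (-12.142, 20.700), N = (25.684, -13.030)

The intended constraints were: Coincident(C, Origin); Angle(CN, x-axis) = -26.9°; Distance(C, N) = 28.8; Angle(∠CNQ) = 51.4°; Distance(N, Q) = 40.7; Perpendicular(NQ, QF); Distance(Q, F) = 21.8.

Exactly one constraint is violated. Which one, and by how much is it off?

Distance(Q, F) = 21.8 — off by 8.40.

C = (0.00, 0.00) ✓; CN at -26.90° ✓; |CN| = 28.80 ✓; ∠CNQ = 51.40° ✓; |NQ| = 40.70 ✓; ∠(NQ, QF) = 90.00° ✓; |QF| = 30.20 ✗.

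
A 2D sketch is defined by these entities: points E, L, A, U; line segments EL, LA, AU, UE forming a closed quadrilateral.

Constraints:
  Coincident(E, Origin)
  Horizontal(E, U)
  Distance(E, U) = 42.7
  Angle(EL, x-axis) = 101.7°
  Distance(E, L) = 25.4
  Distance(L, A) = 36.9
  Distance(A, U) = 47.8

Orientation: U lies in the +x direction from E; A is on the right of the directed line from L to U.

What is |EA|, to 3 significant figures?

12.5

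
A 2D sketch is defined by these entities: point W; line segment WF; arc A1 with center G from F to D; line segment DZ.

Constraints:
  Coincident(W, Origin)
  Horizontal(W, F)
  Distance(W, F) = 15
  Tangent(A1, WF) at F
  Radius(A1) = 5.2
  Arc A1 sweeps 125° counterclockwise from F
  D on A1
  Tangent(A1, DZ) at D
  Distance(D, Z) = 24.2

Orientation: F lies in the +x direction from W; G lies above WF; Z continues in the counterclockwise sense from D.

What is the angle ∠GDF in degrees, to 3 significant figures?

27.5°

W is at the origin; W and F share the same y with |WF| = 15.0 and F on the +x side, so F = (15.0, 0.00). Tangency of A1 to WF means the radius GF is perpendicular to WF, so G = F + (0, 5.2) = (15.0, 5.20). On A1, F sits at bearing -90° from G; a 125° counterclockwise sweep puts D at bearing 35°, so D = G + 5.2·(cos 35°, sin 35°) = (19.3, 8.18). Then cos ∠GDF = DG·DF / (|DG||DF|), giving 27.5°.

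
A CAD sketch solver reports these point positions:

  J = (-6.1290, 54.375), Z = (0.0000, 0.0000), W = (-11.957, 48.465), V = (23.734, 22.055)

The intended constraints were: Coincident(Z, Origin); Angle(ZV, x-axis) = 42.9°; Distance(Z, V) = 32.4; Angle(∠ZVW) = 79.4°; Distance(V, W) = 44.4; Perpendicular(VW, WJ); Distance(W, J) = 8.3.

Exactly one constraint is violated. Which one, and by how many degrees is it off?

Perpendicular(VW, WJ) — off by 8.10°.

Z = (0.00, 0.00) ✓; ZV at 42.90° ✓; |ZV| = 32.40 ✓; ∠ZVW = 79.40° ✓; |VW| = 44.40 ✓; ∠(VW, WJ) = 98.10° ✗; |WJ| = 8.300 ✓.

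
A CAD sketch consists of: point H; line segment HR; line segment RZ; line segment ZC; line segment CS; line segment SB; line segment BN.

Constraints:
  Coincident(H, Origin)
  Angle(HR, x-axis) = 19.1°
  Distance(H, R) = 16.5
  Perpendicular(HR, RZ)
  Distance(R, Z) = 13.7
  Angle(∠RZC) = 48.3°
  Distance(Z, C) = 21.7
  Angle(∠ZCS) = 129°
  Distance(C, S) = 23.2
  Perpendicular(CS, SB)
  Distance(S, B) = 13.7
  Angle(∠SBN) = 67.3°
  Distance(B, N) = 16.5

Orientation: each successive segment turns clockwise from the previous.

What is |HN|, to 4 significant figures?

11.57

H is at the origin; HR runs at 19.1° with length 16.5, so R = (15.59, 5.399). HR is perpendicular to RZ, so RZ runs at -70.90°; with |RZ| = 13.7, Z = (20.07, -7.547). ∠RZC = 48.3° gives ZC at 157.4° from the x-axis; with |ZC| = 21.7, C = (0.04088, 0.7925). ∠ZCS = 129.0° gives CS at 106.4° from the x-axis; with |CS| = 23.2, S = (-6.509, 23.05). The perpendicularity gives SB at right angles to CS, so SB runs at 16.40°; with |SB| = 13.7, B = (6.633, 26.92). ∠SBN = 67.3° gives BN at -96.30° from the x-axis; with |BN| = 16.5, N = (4.823, 10.52). Then |HN| = |N − H| = 11.57.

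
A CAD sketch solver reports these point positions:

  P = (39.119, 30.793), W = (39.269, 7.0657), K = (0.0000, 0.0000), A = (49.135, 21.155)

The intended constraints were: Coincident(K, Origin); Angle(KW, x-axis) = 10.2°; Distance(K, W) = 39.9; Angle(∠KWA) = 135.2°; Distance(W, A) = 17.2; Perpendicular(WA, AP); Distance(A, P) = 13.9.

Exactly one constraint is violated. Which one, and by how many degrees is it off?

Perpendicular(WA, AP) — off by 8.90°.

K = (0.00, 0.00) ✓; KW at 10.20° ✓; |KW| = 39.90 ✓; ∠KWA = 135.2° ✓; |WA| = 17.20 ✓; ∠(WA, AP) = 81.10° ✗; |AP| = 13.90 ✓.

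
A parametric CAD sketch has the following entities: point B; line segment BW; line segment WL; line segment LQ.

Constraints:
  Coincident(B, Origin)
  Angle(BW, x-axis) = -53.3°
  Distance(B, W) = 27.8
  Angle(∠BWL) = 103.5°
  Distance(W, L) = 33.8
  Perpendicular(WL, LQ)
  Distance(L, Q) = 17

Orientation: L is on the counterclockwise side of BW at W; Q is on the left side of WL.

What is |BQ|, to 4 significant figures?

41.52

B is at the origin; BW runs at -53.3° with length 27.8, so W = 27.8·(cos -53.3°, sin -53.3°) = (16.61, -22.29). ∠BWL = 103.5°, so WL runs at -53.3° + (180° − 103.5°) = 23.20° from the x-axis; with |WL| = 33.8, L = W + 33.8·(cos 23.20°, sin 23.20°) = (47.68, -8.974). The perpendicularity gives LQ at right angles to WL; with |LQ| = 17.0 on the left of WL, Q = L + 17.0·(-0.3939, 0.9191) = (40.98, 6.651). Then |BQ| = |Q − B| = 41.52.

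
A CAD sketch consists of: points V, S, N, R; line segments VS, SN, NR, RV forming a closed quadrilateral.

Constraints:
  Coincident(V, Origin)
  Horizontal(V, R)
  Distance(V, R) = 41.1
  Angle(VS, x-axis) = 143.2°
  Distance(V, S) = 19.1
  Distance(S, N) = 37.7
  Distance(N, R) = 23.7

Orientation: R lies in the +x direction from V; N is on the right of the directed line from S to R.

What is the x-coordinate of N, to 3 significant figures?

18.2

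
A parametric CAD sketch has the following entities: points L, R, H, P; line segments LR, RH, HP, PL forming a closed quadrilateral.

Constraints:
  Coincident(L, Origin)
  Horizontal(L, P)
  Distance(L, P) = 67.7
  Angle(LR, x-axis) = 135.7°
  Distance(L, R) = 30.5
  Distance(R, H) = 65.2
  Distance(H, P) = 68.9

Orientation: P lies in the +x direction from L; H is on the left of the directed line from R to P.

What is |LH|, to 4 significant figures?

66.64

L is at the origin; L and P share the same y with |LP| = 67.7 and P in +x, so P = (67.7, 0). LR runs at 135.7° with |LR| = 30.5, so R = (-21.83, 21.30). H is determined by |RH| = 65.2 and |HP| = 68.9 together: it lies at the intersection of circle(R, 65.2) and circle(P, 68.9). With |RP| = 92.03, the foot of the radical line on RP is 43.32 from R and the perpendicular offset is √(65.2² − 43.32²) = 48.73. Taking the left-of-RP solution: H = (31.59, 58.68).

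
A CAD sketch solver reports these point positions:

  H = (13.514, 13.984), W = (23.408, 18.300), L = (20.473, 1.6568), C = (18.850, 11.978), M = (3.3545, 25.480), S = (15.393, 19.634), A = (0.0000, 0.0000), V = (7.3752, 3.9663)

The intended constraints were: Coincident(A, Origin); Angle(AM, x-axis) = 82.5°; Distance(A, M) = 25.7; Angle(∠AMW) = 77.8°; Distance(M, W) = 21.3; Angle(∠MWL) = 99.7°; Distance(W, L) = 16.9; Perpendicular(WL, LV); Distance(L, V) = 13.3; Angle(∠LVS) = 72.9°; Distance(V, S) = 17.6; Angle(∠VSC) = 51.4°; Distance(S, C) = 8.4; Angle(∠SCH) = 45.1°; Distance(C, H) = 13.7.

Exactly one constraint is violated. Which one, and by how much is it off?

Distance(C, H) = 13.7 — off by 8.00.

A = (0.00, 0.00) ✓; AM at 82.50° ✓; |AM| = 25.70 ✓; ∠AMW = 77.80° ✓; |MW| = 21.30 ✓; ∠MWL = 99.70° ✓; |WL| = 16.90 ✓; ∠(WL, LV) = 90.00° ✓; |LV| = 13.30 ✓; ∠LVS = 72.90° ✓; |VS| = 17.60 ✓; ∠VSC = 51.40° ✓; |SC| = 8.400 ✓; ∠SCH = 45.10° ✓; |CH| = 5.701 ✗.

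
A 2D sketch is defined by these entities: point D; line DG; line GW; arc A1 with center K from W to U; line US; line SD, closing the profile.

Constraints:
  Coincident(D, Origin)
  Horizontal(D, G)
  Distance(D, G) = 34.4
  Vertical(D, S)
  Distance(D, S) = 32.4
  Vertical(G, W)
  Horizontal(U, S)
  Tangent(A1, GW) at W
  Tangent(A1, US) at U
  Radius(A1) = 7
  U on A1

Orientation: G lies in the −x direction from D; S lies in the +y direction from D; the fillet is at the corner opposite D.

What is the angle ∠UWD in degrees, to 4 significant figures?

81.44°

The virtual corner opposite D is at (-34.40, 32.40). A1 meets GW tangentially, so KW is at right angles to GW and since A1 is tangent to US there, KU ⟂ US, with radius 7.0, so the center K sits 7.0 in from both sides at K = (-27.40, 25.40). That places the tangent points at W = (-34.40, 25.40) on GW and U = (-27.40, 32.40) on US. Then cos ∠UWD = WU·WD / (|WU||WD|), giving 81.44°.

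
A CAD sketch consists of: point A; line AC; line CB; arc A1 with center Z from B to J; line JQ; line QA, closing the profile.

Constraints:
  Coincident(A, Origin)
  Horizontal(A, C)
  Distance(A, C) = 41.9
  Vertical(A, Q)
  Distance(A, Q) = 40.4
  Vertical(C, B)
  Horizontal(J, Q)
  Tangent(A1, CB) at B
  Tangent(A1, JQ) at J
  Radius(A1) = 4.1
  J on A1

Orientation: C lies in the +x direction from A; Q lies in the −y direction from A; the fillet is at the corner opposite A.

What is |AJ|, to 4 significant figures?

55.33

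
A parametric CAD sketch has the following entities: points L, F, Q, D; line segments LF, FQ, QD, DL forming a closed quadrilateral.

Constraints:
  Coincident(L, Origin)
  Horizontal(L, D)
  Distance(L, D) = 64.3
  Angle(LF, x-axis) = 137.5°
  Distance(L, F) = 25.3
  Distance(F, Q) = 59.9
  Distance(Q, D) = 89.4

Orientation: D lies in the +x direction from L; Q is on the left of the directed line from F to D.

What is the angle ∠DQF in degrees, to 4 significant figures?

65.70°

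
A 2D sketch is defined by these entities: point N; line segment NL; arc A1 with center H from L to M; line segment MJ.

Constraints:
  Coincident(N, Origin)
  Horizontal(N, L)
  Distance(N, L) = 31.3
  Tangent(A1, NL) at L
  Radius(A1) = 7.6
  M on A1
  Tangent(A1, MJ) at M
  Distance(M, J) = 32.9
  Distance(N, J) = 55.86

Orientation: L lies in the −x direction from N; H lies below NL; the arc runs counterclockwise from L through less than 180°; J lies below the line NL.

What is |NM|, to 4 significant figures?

39.66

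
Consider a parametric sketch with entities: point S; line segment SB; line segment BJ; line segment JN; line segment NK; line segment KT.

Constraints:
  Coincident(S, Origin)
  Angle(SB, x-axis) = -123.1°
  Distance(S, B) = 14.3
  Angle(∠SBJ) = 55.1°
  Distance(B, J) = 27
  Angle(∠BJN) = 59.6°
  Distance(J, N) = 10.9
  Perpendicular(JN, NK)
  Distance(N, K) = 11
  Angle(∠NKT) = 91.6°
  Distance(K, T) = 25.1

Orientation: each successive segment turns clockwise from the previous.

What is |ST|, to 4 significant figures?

33.86

JN ⟂ NK, so NK runs at -98.40°; with |NK| = 11.0, K = (-8.747, 0.5803). ∠NKT = 91.6° gives KT at 173.2° from the x-axis; with |KT| = 25.1, T = (-33.67, 3.552). Then |ST| = |T − S| = 33.86.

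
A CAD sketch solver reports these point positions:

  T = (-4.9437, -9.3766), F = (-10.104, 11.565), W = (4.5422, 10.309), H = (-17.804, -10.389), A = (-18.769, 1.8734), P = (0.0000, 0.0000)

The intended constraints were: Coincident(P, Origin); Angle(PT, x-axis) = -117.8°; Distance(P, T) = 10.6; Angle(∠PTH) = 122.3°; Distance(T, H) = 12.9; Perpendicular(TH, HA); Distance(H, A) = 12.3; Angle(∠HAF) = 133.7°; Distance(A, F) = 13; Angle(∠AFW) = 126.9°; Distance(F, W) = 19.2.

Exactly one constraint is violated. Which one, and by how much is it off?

Distance(F, W) = 19.2 — off by 4.50.

P = (0.00, 0.00) ✓; PT at -117.8° ✓; |PT| = 10.60 ✓; ∠PTH = 122.3° ✓; |TH| = 12.90 ✓; ∠(TH, HA) = 90.00° ✓; |HA| = 12.30 ✓; ∠HAF = 133.7° ✓; |AF| = 13.00 ✓; ∠AFW = 126.9° ✓; |FW| = 14.70 ✗.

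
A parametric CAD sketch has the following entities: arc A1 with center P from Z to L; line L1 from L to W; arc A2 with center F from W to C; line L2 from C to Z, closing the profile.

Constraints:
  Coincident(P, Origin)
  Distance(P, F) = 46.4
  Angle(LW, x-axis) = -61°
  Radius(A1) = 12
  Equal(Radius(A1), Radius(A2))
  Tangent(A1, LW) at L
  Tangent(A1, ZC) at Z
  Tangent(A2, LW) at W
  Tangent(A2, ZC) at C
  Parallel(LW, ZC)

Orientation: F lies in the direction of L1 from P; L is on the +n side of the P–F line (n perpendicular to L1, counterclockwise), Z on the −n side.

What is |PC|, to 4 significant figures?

47.93

Tangency of A1 to both parallel lines with radius 12.0 puts L and Z at P ± 12.0·n: L = (10.50, 5.818), Z = (-10.50, -5.818). Equal radii place W and C the same way about F: W = F + 12.0·n = (32.99, -34.76), C = F − 12.0·n = (12.00, -46.40). Then |PC| = |C − P| = 47.93.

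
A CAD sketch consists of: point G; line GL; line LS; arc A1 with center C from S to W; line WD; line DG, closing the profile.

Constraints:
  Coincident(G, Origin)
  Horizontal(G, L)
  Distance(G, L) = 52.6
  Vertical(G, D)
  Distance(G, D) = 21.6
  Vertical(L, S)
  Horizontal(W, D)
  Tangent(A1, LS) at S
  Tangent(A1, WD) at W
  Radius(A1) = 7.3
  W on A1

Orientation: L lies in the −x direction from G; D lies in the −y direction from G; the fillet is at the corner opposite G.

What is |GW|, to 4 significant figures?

50.19

The virtual corner opposite G is at (-52.60, -21.60). Tangency of A1 to LS means the radius CS is perpendicular to LS and A1 meets WD tangentially, so CW is at right angles to WD, with radius 7.3, so the center C sits 7.3 in from both sides at C = (-45.30, -14.30). That places the tangent points at S = (-52.60, -14.30) on LS and W = (-45.30, -21.60) on WD. Then |GW| = |W − G| = 50.19.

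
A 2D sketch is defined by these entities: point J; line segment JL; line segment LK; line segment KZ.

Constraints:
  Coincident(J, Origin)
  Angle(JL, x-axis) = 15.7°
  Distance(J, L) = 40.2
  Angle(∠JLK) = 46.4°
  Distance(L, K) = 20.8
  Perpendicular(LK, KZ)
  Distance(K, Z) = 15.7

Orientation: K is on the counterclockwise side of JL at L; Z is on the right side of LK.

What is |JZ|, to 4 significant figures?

45.34

J is at the origin; JL runs at 15.7° with length 40.2, so L = 40.2·(cos 15.7°, sin 15.7°) = (38.70, 10.88). ∠JLK = 46.4°, so LK runs at 15.7° + (180° − 46.4°) = 149.3° from the x-axis; with |LK| = 20.8, K = L + 20.8·(cos 149.3°, sin 149.3°) = (20.82, 21.50). LK is perpendicular to KZ; with |KZ| = 15.7 on the right of LK, Z = K + 15.7·(0.5105, 0.8599) = (28.83, 35.00). Then |JZ| = |Z − J| = 45.34.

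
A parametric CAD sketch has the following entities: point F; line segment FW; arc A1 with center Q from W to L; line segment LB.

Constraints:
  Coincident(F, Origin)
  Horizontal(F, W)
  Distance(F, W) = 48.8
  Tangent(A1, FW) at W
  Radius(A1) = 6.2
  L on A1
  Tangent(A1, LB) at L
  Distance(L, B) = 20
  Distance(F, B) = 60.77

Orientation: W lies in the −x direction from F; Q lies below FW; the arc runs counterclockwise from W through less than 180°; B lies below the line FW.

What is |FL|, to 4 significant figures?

55.35

Checks: |QL| = 6.200 ✓; ∠(QL, LB) = 90.00° ✓; |LB| = 20.00 ✓; |FB| = 60.77 ✓.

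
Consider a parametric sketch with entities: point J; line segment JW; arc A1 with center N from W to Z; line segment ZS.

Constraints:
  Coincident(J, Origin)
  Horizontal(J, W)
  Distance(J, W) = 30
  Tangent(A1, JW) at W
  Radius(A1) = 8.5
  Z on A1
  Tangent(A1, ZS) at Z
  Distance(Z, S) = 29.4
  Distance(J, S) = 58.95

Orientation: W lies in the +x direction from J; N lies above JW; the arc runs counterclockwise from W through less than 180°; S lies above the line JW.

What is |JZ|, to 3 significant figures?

38.2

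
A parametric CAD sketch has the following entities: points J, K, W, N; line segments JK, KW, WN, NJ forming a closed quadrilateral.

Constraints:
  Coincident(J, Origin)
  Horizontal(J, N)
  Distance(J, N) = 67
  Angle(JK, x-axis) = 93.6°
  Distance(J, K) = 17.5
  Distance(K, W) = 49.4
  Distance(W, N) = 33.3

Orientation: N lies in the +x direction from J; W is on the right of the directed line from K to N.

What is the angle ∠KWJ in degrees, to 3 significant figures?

18.8°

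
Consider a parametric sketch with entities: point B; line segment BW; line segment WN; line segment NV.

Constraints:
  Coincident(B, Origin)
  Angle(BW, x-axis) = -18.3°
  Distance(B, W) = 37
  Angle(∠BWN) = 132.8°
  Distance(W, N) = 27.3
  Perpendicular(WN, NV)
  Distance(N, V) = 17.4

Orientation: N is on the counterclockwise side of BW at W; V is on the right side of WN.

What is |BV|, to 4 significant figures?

68.81

B is at the origin; BW runs at -18.3° with length 37.0, so W = 37.0·(cos -18.3°, sin -18.3°) = (35.13, -11.62). ∠BWN = 132.8°, so WN runs at -18.3° + (180° − 132.8°) = 28.90° from the x-axis; with |WN| = 27.3, N = W + 27.3·(cos 28.90°, sin 28.90°) = (59.03, 1.576). The perpendicularity gives NV at right angles to WN; with |NV| = 17.4 on the right of WN, V = N + 17.4·(0.4833, -0.8755) = (67.44, -13.66). Then |BV| = |V − B| = 68.81.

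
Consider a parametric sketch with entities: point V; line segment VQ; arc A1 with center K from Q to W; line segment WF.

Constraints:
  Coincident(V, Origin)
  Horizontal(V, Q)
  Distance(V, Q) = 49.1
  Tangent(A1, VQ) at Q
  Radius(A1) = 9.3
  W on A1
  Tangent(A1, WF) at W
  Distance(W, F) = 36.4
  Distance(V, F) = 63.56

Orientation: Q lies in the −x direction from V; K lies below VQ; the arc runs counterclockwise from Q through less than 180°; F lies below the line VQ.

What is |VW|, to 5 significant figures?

59.092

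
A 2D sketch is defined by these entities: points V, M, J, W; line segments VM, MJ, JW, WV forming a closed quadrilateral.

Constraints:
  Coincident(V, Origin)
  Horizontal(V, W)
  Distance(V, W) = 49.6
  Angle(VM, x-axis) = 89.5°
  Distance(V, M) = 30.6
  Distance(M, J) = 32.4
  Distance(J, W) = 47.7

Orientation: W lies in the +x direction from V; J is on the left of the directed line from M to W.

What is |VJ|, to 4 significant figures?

52.83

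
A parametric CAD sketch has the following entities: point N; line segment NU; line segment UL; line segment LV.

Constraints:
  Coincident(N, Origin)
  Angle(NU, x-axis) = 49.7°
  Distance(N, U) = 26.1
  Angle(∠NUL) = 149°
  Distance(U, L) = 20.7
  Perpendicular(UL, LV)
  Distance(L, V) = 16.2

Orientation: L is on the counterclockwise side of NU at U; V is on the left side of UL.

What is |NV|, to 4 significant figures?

43.16

∠NUL = 149.0°, so UL runs at 49.7° + (180° − 149.0°) = 80.70° from the x-axis; with |UL| = 20.7, L = U + 20.7·(cos 80.70°, sin 80.70°) = (20.23, 40.33). UL ⟂ LV; with |LV| = 16.2 on the left of UL, V = L + 16.2·(-0.9869, 0.1616) = (4.239, 42.95). Then |NV| = |V − N| = 43.16.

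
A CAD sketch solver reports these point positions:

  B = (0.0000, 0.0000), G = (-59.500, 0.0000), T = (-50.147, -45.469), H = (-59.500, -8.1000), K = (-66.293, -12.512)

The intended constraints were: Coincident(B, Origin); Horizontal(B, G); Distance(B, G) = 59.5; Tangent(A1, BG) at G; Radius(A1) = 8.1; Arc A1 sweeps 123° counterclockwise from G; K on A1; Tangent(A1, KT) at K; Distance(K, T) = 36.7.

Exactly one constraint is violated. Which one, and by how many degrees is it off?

Tangent(A1, KT) at K — off by 6.90°.

B = (0.00, 0.00) ✓; B.y = 0.00, G.y = 0.00 ✓; |BG| = 59.50 ✓; ∠(HG, GB) = 90.00° ✓; |HG| = 8.100 ✓; bearing(H→K) − bearing(H→G) = 123.0° ✓; |HK| = 8.100 ✓; ∠(HK, KT) = 96.90° ✗; |KT| = 36.70 ✓.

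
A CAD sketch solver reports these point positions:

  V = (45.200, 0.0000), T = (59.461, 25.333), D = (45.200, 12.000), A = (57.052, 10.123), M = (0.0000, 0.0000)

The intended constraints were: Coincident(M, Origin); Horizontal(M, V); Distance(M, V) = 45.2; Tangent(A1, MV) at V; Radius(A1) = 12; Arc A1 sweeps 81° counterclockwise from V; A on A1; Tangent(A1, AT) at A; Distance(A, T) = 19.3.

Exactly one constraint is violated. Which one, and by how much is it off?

Distance(A, T) = 19.3 — off by 3.90.

M = (0.00, 0.00) ✓; M.y = 0.00, V.y = 0.00 ✓; |MV| = 45.20 ✓; ∠(DV, VM) = 90.00° ✓; |DV| = 12.00 ✓; bearing(D→A) − bearing(D→V) = 81.00° ✓; |DA| = 12.00 ✓; ∠(DA, AT) = 90.00° ✓; |AT| = 15.40 ✗.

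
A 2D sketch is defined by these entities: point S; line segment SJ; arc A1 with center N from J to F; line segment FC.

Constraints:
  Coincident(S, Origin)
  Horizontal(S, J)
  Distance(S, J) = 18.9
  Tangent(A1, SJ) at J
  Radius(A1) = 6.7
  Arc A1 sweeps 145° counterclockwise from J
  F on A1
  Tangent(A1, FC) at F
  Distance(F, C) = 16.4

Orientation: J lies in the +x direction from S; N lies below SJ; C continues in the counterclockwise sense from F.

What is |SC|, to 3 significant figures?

35.8

S is at the origin; S and J share the same y with |SJ| = 18.9 and J on the +x side, so J = (18.9, 0.00). Tangency of A1 to SJ means the radius NJ is perpendicular to SJ, so N = J + (0, -6.7) = (18.9, -6.70). On A1, J sits at bearing 90° from N; a 145° counterclockwise sweep puts F at bearing 235°, so F = N + 6.7·(cos 235°, sin 235°) = (15.1, -12.2). Tangency of A1 to FC means the radius NF is perpendicular to FC, so FC runs along (−sin 235°, cos 235°); with |FC| = 16.4, C = (28.5, -21.6). Then |SC| = |C − S| = 35.8.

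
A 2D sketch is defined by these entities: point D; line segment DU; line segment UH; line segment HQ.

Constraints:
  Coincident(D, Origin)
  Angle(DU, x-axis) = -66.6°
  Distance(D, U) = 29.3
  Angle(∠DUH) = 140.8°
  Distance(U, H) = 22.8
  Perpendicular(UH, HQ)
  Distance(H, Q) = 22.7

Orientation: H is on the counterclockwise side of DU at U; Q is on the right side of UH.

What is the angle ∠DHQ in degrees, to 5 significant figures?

112.14°

D is at the origin; DU runs at -66.6° with length 29.3, so U = 29.3·(cos -66.6°, sin -66.6°) = (11.636, -26.890). ∠DUH = 140.8°, so UH runs at -66.6° + (180° − 140.8°) = -27.400° from the x-axis; with |UH| = 22.8, H = U + 22.8·(cos -27.400°, sin -27.400°) = (31.879, -37.383). UH is perpendicular to HQ; with |HQ| = 22.7 on the right of UH, Q = H + 22.7·(-0.46020, -0.88782) = (21.432, -57.536). Then cos ∠DHQ = HD·HQ / (|HD||HQ|), giving 112.14°.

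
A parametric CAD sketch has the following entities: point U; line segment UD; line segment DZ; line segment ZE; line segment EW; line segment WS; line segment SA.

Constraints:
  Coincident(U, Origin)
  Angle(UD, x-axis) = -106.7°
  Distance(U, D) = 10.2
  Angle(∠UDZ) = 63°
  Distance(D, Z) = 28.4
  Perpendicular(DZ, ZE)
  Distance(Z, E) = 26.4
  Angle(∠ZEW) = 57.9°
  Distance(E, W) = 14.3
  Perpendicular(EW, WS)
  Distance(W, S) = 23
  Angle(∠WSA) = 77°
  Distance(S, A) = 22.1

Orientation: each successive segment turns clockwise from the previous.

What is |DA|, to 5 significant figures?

46.580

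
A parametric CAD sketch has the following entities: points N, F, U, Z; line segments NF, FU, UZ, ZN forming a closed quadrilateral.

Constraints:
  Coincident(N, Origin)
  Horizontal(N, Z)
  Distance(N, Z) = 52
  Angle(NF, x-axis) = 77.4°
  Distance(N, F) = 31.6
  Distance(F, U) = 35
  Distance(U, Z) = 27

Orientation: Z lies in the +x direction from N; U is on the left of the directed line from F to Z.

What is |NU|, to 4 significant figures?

48.25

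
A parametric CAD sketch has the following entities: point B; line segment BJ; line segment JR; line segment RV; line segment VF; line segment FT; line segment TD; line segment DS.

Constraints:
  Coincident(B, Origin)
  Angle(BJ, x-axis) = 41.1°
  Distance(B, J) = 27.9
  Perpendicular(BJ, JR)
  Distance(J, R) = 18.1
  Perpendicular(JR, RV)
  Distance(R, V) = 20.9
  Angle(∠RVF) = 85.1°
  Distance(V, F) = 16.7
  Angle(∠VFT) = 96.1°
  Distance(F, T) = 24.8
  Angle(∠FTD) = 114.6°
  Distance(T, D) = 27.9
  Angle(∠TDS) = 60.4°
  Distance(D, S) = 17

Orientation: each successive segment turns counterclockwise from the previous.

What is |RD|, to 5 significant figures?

19.193

∠VFT = 96.1° gives FT at 39.900° from the x-axis; with |FT| = 24.8, T = (24.415, 22.548). ∠FTD = 114.6° gives TD at 105.30° from the x-axis; with |TD| = 27.9, D = (17.053, 49.459). Then |RD| = |D − R| = 19.193.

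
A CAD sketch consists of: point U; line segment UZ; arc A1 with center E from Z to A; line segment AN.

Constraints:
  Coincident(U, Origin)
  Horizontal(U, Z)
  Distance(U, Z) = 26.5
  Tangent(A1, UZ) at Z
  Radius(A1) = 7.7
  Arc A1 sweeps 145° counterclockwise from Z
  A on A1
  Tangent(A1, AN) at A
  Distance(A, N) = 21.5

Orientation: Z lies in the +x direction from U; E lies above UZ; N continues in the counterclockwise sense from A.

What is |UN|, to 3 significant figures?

29.5

U is at the origin; UZ is horizontal with |UZ| = 26.5 and Z on the +x side, so Z = (26.5, 0.00). A1 meets UZ tangentially, so EZ is at right angles to UZ, so E = Z + (0, 7.7) = (26.5, 7.70). On A1, Z sits at bearing -90° from E; a 145° counterclockwise sweep puts A at bearing 55°, so A = E + 7.7·(cos 55°, sin 55°) = (30.9, 14.0). Tangency of A1 to AN means the radius EA is perpendicular to AN, so AN runs along (−sin 55°, cos 55°); with |AN| = 21.5, N = (13.3, 26.3). Then |UN| = |N − U| = 29.5.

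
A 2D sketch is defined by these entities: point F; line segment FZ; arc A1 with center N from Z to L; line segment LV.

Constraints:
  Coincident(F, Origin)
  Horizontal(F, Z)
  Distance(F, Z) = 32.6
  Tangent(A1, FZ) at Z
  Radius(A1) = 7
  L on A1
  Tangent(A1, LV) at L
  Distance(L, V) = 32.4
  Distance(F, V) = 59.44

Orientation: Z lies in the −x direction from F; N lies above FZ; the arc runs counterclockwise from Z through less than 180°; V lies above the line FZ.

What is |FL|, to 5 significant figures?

29.226

Checks: |NL| = 7.000 ✓; ∠(NL, LV) = 90.00° ✓; |LV| = 32.40 ✓; |FV| = 59.44 ✓.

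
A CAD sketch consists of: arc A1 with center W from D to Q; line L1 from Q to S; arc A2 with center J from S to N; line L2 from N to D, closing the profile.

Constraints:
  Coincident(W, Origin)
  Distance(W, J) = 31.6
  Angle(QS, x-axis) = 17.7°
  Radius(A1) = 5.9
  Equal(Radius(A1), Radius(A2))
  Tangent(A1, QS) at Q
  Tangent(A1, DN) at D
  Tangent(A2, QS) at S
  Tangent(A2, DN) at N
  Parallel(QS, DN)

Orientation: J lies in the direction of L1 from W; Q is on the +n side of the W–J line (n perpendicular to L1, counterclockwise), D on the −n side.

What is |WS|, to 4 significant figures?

32.15

The slot axis is L1's direction at 17.7°, so u = (cos 17.7°, sin 17.7°) = (0.9527, 0.3040) and n = (−sin 17.7°, cos 17.7°) = (-0.3040, 0.9527). W is at the origin and J lies 31.6 along u from W, so J = 31.6·u = (30.10, 9.607). Tangency of A1 to both parallel lines with radius 5.9 puts Q and D at W ± 5.9·n: Q = (-1.794, 5.621), D = (1.794, -5.621). Equal radii place S and N the same way about J: S = J + 5.9·n = (28.31, 15.23), N = J − 5.9·n = (31.90, 3.987). Then |WS| = |S − W| = 32.15.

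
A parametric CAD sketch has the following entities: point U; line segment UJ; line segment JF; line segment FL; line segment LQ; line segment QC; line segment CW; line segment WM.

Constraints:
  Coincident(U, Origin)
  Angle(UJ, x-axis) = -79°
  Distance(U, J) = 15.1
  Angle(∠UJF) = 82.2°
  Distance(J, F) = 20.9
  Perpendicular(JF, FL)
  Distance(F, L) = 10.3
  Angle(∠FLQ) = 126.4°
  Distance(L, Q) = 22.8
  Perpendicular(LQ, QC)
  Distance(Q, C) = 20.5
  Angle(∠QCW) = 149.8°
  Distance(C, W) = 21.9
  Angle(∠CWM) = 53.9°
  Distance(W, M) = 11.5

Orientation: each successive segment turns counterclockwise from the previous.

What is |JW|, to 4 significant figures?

18.77

U is at the origin; UJ runs at -79.0° with length 15.1, so J = (2.881, -14.82). ∠UJF = 82.2° gives JF at 18.80° from the x-axis; with |JF| = 20.9, F = (22.67, -8.087). JF is perpendicular to FL, so FL runs at 108.8°; with |FL| = 10.3, L = (19.35, 1.663). ∠FLQ = 126.4° gives LQ at 162.4° from the x-axis; with |LQ| = 22.8, Q = (-2.386, 8.557). LQ ⟂ QC, so QC runs at -107.6°; with |QC| = 20.5, C = (-8.584, -10.98). ∠QCW = 149.8° gives CW at -77.40° from the x-axis; with |CW| = 21.9, W = (-3.807, -32.36). Then |JW| = |W − J| = 18.77.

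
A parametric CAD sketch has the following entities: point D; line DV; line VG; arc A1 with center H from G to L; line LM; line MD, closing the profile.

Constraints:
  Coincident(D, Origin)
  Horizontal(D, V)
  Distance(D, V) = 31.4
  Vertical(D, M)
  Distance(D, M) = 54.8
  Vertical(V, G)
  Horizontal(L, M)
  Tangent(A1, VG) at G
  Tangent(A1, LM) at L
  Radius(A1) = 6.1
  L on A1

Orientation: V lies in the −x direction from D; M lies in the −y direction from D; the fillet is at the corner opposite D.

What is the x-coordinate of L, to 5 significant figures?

-25.300

D is at the origin; DV is horizontal with |DV| = 31.4 and V on the −x side, so V = (-31.400, 0.0000). D and M share the same x with |DM| = 54.8 and M on the −y side, so M = (0.0000, -54.800). The virtual corner opposite D is at (-31.400, -54.800). A1 meets VG tangentially, so HG is at right angles to VG and since A1 is tangent to LM there, HL ⟂ LM, with radius 6.1, so the center H sits 6.1 in from both sides at H = (-25.300, -48.700). That places the tangent points at G = (-31.400, -48.700) on VG and L = (-25.300, -54.800) on LM. So L.x = -25.300.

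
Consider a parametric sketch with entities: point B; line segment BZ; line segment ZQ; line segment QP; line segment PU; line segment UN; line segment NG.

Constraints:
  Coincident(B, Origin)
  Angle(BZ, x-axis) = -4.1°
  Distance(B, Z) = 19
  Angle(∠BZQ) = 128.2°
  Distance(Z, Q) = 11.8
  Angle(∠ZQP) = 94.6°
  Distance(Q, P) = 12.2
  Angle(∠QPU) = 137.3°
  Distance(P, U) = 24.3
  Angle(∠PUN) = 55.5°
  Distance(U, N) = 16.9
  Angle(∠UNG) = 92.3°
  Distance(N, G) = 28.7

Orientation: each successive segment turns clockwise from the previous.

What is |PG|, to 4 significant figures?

9.655

∠PUN = 55.5° gives UN at 51.50° from the x-axis; with |UN| = 16.9, N = (2.325, -3.836). ∠UNG = 92.3° gives NG at -36.20° from the x-axis; with |NG| = 28.7, G = (25.49, -20.79). Then |PG| = |G − P| = 9.655.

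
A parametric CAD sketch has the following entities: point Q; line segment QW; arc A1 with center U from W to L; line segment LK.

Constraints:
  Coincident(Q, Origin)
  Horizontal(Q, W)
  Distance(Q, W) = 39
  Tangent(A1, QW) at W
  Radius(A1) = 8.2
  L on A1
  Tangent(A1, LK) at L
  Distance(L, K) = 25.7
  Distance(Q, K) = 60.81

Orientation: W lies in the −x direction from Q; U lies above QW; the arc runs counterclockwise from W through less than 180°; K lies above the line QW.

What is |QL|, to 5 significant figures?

36.140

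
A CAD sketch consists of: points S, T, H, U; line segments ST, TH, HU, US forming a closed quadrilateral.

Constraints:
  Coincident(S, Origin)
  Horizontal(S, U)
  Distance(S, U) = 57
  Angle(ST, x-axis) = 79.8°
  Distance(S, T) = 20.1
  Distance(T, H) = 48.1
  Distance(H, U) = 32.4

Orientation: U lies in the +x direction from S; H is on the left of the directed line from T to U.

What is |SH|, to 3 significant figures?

59.3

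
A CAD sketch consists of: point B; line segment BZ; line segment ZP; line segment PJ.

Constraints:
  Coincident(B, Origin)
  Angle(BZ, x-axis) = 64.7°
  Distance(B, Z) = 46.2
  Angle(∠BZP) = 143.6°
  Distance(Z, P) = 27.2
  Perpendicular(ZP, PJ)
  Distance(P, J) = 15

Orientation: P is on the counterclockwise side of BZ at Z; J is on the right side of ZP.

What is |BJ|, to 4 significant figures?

77.10

∠BZP = 143.6°, so ZP runs at 64.7° + (180° − 143.6°) = 101.1° from the x-axis; with |ZP| = 27.2, P = Z + 27.2·(cos 101.1°, sin 101.1°) = (14.51, 68.46). The perpendicularity gives PJ at right angles to ZP; with |PJ| = 15.0 on the right of ZP, J = P + 15.0·(0.9813, 0.1925) = (29.23, 71.35). Then |BJ| = |J − B| = 77.10.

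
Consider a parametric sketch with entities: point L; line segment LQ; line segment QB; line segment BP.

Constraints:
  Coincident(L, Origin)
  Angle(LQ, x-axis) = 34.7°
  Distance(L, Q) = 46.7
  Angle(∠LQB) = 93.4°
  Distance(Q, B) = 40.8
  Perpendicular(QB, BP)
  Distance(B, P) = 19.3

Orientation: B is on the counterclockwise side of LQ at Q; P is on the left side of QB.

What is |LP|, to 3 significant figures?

51.4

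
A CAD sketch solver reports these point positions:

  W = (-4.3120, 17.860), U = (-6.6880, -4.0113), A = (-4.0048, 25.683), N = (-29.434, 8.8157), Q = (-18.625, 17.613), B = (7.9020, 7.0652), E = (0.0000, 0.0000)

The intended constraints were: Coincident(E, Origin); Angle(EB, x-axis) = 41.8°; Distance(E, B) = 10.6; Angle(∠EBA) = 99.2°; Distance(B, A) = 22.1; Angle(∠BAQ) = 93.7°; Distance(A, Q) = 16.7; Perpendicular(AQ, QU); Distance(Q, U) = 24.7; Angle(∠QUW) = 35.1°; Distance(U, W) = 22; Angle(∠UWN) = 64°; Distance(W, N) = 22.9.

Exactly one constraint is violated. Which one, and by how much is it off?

Distance(W, N) = 22.9 — off by 3.80.

E = (0.00, 0.00) ✓; EB at 41.80° ✓; |EB| = 10.60 ✓; ∠EBA = 99.20° ✓; |BA| = 22.10 ✓; ∠BAQ = 93.70° ✓; |AQ| = 16.70 ✓; ∠(AQ, QU) = 90.00° ✓; |QU| = 24.70 ✓; ∠QUW = 35.10° ✓; |UW| = 22.00 ✓; ∠UWN = 64.00° ✓; |WN| = 26.70 ✗.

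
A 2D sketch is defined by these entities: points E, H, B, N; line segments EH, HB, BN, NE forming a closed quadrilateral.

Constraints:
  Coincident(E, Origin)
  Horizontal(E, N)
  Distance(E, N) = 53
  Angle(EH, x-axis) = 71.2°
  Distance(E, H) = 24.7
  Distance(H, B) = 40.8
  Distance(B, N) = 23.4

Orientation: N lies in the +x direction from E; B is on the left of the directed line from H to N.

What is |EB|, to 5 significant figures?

53.916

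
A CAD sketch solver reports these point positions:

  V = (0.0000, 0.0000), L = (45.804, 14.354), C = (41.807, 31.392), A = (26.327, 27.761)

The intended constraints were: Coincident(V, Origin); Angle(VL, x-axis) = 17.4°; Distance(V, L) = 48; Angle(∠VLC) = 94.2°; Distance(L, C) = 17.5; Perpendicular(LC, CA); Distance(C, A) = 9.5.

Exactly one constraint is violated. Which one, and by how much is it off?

Distance(C, A) = 9.5 — off by 6.40.

V = (0.00, 0.00) ✓; VL at 17.40° ✓; |VL| = 48.00 ✓; ∠VLC = 94.20° ✓; |LC| = 17.50 ✓; ∠(LC, CA) = 90.00° ✓; |CA| = 15.90 ✗.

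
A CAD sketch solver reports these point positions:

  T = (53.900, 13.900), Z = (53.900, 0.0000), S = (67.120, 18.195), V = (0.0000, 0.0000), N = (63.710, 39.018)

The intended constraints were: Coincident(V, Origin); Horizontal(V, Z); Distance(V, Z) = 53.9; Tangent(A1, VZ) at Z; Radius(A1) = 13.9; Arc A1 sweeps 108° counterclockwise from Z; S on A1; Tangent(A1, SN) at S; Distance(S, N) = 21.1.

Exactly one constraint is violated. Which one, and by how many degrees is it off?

Tangent(A1, SN) at S — off by 8.70°.

V = (0.00, 0.00) ✓; V.y = 0.00, Z.y = 0.00 ✓; |VZ| = 53.90 ✓; ∠(TZ, ZV) = 90.00° ✓; |TZ| = 13.90 ✓; bearing(T→S) − bearing(T→Z) = 108.0° ✓; |TS| = 13.90 ✓; ∠(TS, SN) = 98.70° ✗; |SN| = 21.10 ✓.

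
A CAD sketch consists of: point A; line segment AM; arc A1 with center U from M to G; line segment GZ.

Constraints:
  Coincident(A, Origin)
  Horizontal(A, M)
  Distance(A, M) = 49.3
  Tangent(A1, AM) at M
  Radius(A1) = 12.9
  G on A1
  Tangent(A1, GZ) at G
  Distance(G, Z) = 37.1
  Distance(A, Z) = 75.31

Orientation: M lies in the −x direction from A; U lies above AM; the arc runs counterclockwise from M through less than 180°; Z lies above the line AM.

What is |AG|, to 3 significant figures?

42.2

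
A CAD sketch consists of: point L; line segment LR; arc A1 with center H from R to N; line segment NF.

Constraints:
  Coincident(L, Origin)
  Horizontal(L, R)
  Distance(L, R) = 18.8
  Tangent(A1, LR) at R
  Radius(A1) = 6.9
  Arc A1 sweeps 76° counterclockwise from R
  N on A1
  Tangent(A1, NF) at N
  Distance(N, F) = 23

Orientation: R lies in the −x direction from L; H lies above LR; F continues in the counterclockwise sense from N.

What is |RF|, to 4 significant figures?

30.15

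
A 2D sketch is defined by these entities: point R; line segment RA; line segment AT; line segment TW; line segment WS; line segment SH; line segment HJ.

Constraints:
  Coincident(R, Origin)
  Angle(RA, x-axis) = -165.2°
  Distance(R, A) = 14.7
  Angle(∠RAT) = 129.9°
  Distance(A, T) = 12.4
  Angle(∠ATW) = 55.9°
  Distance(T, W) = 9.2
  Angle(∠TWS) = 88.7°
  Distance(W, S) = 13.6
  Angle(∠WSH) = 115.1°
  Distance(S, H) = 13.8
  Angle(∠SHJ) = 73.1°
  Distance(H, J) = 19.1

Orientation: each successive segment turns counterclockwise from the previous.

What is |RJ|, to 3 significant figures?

29.9

R is at the origin; RA runs at -165.2° with length 14.7, so A = (-14.2, -3.76). ∠RAT = 129.9° gives AT at -115° from the x-axis; with |AT| = 12.4, T = (-19.5, -15.0). ∠ATW = 55.9° gives TW at 9.00° from the x-axis; with |TW| = 9.2, W = (-10.4, -13.5). ∠TWS = 88.7° gives WS at 100° from the x-axis; with |WS| = 13.6, S = (-12.8, -0.164). ∠WSH = 115.1° gives SH at 165° from the x-axis; with |SH| = 13.8, H = (-26.2, 3.36). ∠SHJ = 73.1° gives HJ at -87.9° from the x-axis; with |HJ| = 19.1, J = (-25.5, -15.7). Then |RJ| = |J − R| = 29.9.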